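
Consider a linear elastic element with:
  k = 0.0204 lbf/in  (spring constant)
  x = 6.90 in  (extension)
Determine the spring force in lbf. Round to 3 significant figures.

0.141 lbf

Directly: F = kx.
k = 0.0204 lbf/in = 3.573 N/m; x = 6.90 in = 0.1753 m.
F = 0.6261 N  (the unit combination reduces to kg·m/s² = N)
0.6261 N × (1 lbf / 4.448 N) = 0.1408 lbf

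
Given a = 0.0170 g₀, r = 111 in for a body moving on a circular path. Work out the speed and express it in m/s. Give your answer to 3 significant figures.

Solving a = v²/r for v: v = √(a·r).
a = 0.0170 g₀ = 0.1667 m/s²; r = 111 in = 2.819 m.
v = 0.6856 m/s

0.686 m/s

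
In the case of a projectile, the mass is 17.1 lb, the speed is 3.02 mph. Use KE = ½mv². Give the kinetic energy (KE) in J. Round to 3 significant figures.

KE is given directly by: KE = ½mv².
m = 17.1 lb = 7.756 kg; v = 3.02 mph = 1.350 m/s.
KE = 7.069 J

7.07 J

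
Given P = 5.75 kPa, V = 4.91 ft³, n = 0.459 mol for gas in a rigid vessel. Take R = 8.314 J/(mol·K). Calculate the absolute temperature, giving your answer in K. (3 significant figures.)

209 K

Rearranging PV = nRT for T: T = PV/(nR).
P = 5.75 kPa = 5750 Pa; V = 4.91 ft³ = 0.1390 m³; n = 0.459 mol; R = 8.314 J/(mol·K).
T = 209.5 K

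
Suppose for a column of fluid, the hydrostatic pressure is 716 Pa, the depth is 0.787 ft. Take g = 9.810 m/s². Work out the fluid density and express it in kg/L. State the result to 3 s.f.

Rearranging P = ρ·g·h for ρ: ρ = P/(g·h).
P = 716 Pa; h = 0.787 ft = 0.2399 m; g = 9.810 m/s².
ρ = 304.3 kg/m³
304.3 kg/m³ × (1 kg/L / 1000 kg/m³) = 0.3043 kg/L

0.304 kg/L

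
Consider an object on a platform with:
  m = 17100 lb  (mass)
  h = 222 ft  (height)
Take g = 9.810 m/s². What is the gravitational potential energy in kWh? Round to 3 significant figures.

Directly: PE = mgh.
m = 17100 lb = 7756 kg; h = 222 ft = 67.67 m; g = 9.810 m/s².
PE = 5.149×10^6 J
5.149×10^6 J × (1 kWh / 3.600×10^6 J) = 1.430 kWh

1.43 kWh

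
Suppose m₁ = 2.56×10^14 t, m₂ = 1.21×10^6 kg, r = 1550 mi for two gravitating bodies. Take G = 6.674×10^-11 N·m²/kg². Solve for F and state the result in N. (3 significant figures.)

From Newton's law of gravitation: F = Gm₁m₂/r².
m₁ = 2.56×10^14 t = 2.560×10^17 kg; m₂ = 1.21×10^6 kg; r = 1550 mi = 2.494×10^6 m; G = 6.674×10^-11 N·m²/kg².
F = 3.322 N

3.32 N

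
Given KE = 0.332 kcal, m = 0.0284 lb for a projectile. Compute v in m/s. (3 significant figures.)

464 m/s

Rearranging: v = √(2·KE/m).
KE = 0.332 kcal = 1389 J; m = 0.0284 lb = 0.01288 kg.
v = 464.4 m/s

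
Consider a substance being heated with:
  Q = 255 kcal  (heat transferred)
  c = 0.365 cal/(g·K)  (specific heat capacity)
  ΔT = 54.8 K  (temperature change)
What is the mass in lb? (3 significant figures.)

Rearranging: m = Q/(c·ΔT).
Q = 255 kcal = 1.067×10^6 J; c = 0.365 cal/(g·K) = 1527 J/(kg·K); ΔT = 54.8 K.
m = 12.75 kg
12.75 kg × (1 lb / 0.4536 kg) = 28.11 lb

28.1 lb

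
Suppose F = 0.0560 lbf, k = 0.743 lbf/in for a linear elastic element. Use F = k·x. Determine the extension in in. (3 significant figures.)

Rearranging F = k·x for x: x = F/k.
F = 0.0560 lbf = 0.2491 N; k = 0.743 lbf/in = 130.1 N/m.
x = 0.001914 m
0.001914 m × (1 in / 0.02540 m) = 0.07537 in

0.0754 in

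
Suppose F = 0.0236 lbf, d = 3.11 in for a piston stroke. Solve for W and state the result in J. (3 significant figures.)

W is given directly by: W = F·d.
F = 0.0236 lbf = 0.1050 N; d = 3.11 in = 0.07899 m.
W = 0.008293 J

0.00829 J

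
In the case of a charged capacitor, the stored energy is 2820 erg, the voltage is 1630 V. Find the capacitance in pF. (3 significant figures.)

Solving E = ½C·V² for C: C = 2E/V².
E = 2820 erg = 2.820×10^-4 J; V = 1630 V.
C = 2.123×10^-10 F
2.123×10^-10 F × (1 pF / 1.000×10^-12 F) = 212.3 pF

212 pF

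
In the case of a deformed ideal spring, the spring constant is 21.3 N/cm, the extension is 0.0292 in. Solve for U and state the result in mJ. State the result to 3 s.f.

Directly: U = ½kx².
k = 21.3 N/cm = 2130 N/m; x = 0.0292 in = 7.417×10^-4 m.
U = 5.858×10^-4 J  (the unit combination reduces to kg·m²/s² = J)
5.858×10^-4 J × (1 mJ / 0.001000 J) = 0.5858 mJ

0.586 mJ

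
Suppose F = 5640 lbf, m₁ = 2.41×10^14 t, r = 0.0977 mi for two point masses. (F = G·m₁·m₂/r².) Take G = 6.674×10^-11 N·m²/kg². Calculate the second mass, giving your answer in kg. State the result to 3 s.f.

38.6 kg

Solving F = G·m₁·m₂/r² for m₂: m₂ = F·r²/(G·m₁).
F = 5640 lbf = 25088 N; m₁ = 2.41×10^14 t = 2.410×10^17 kg; r = 0.0977 mi = 157.2 m; G = 6.674×10^-11 N·m²/kg².
m₂ = 38.56 kg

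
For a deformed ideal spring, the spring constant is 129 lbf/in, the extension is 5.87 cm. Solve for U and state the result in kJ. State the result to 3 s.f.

U is given directly by: U = ½kx².
k = 129 lbf/in = 22591 N/m; x = 5.87 cm = 0.05870 m.
U = 38.92 J  (the unit combination reduces to kg·m²/s² = J)
38.92 J × (1 kJ / 1000 J) = 0.03892 kJ

0.0389 kJ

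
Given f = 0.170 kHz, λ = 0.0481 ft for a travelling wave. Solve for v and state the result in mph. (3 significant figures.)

5.58 mph

Directly: v = fλ.
f = 0.170 kHz = 170.0 Hz; λ = 0.0481 ft = 0.01466 m.
v = 2.492 m/s
2.492 m/s × (1 mph / 0.4470 m/s) = 5.575 mph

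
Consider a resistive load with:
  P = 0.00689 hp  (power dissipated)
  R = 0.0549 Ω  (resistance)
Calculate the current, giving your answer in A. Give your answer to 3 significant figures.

Rearranging P = I²R for I: I = √(P/R).
P = 0.00689 hp = 5.138 W; R = 0.0549 Ω.
I = 9.674 A

9.67 A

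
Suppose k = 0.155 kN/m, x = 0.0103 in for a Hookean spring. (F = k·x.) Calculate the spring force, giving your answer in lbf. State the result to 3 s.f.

From Hooke's law: F = kx.
k = 0.155 kN/m = 155.0 N/m; x = 0.0103 in = 2.616×10^-4 m.
F = 0.04055 N
0.04055 N × (1 lbf / 4.448 N) = 0.009116 lbf

0.00912 lbf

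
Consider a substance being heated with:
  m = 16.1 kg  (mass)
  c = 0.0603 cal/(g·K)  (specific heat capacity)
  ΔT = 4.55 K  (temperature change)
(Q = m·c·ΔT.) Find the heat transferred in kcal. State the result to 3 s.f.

Directly: Q = mcΔT.
m = 16.1 kg; c = 0.0603 cal/(g·K) = 252.3 J/(kg·K); ΔT = 4.55 K.
Q = 18482 J
18482 J × (1 kcal / 4184 J) = 4.417 kcal

4.42 kcal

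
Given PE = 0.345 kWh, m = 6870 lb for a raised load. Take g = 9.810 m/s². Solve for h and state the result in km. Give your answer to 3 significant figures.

Solving PE = m·g·h for h: h = PE/(m·g).
PE = 0.345 kWh = 1.242×10^6 J; m = 6870 lb = 3116 kg; g = 9.810 m/s².
h = 40.63 m
40.63 m × (1 km / 1000 m) = 0.04063 km

0.0406 km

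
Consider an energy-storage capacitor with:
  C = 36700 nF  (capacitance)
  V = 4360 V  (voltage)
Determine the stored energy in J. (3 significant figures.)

349 J

Directly: E = ½CV².
C = 36700 nF = 3.670×10^-5 F; V = 4360 V.
E = 348.8 J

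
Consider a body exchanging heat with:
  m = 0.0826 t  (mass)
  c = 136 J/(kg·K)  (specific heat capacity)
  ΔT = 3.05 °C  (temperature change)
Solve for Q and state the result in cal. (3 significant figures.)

Directly: Q = mcΔT.
m = 0.0826 t = 82.60 kg; c = 136 J/(kg·K); ΔT = 3.05 °C = 3.050 K.
Q = 34262 J  (the unit combination reduces to kg·m²/s² = J)
34262 J × (1 cal / 4.184 J) = 8189 cal

8190 cal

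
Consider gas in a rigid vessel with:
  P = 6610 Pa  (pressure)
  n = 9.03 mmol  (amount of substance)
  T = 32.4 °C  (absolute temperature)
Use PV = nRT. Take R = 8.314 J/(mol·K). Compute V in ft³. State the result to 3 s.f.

0.123 ft³

From the ideal-gas law: V = nRT/P.
P = 6610 Pa; n = 9.03 mmol = 0.009030 mol; T = 32.4 °C = 305.5 K; R = 8.314 J/(mol·K).
V = 0.003470 m³
0.003470 m³ × (1 ft³ / 0.02832 m³) = 0.1226 ft³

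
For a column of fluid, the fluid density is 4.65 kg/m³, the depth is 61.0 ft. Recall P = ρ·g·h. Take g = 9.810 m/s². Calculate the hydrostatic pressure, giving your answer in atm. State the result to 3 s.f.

P is given directly by: P = ρgh.
ρ = 4.65 kg/m³; h = 61.0 ft = 18.59 m; g = 9.810 m/s².
P = 848.1 Pa  (the unit combination reduces to kg/(m·s²) = Pa)
848.1 Pa × (1 atm / 1.013×10^5 Pa) = 0.008370 atm

0.00837 atm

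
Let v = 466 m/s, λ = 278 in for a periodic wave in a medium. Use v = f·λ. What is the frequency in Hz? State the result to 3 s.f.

Rearranging v = f·λ for f: f = v/λ.
v = 466 m/s; λ = 278 in = 7.061 m.
f = 65.99 Hz

66.0 Hz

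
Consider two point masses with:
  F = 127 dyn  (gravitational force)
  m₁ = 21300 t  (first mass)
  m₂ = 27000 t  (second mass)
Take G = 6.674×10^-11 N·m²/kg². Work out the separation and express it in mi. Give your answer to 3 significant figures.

3.42 mi

From Newton's law of gravitation: r = √(G·m₁m₂/F).
F = 127 dyn = 0.001270 N; m₁ = 21300 t = 2.130×10^7 kg; m₂ = 27000 t = 2.700×10^7 kg; G = 6.674×10^-11 N·m²/kg².
r = 5497 m
5497 m × (1 mi / 1609 m) = 3.416 mi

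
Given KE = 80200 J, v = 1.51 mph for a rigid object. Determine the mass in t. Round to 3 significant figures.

352 t

Rearranging KE = ½mv² for m: m = 2·KE/v².
KE = 80200 J; v = 1.51 mph = 0.6750 m/s.
m = 3.520×10^5 kg
3.520×10^5 kg × (1 t / 1000 kg) = 352.0 t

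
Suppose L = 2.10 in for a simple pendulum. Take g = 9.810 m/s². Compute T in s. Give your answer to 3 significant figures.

T is given directly by: T = 2π√(L/g).
L = 2.10 in = 0.05334 m; g = 9.810 m/s².
T = 0.4633 s

0.463 s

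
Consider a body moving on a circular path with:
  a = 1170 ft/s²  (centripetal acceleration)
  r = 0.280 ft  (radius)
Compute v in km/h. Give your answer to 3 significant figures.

Rearranging a = v²/r for v: v = √(a·r).
a = 1170 ft/s² = 356.6 m/s²; r = 0.280 ft = 0.08534 m.
v = 5.517 m/s
5.517 m/s × (1 km/h / 0.2778 m/s) = 19.86 km/h

19.9 km/h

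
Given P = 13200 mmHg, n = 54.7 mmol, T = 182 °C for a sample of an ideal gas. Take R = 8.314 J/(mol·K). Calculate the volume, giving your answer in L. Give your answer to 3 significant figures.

0.118 L

From the ideal-gas law: V = nRT/P.
P = 13200 mmHg = 1.760×10^6 Pa; n = 54.7 mmol = 0.05470 mol; T = 182 °C = 455.1 K; R = 8.314 J/(mol·K).
V = 1.176×10^-4 m³
1.176×10^-4 m³ × (1 L / 0.001000 m³) = 0.1176 L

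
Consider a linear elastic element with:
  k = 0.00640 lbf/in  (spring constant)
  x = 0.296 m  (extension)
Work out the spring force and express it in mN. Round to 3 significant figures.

Directly: F = kx.
k = 0.00640 lbf/in = 1.121 N/m; x = 0.296 m.
F = 0.3318 N
0.3318 N × (1 mN / 0.001000 N) = 331.8 mN

332 mN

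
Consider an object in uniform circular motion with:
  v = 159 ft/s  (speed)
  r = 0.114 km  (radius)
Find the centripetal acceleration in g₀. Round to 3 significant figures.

a is given directly by: a = v²/r.
v = 159 ft/s = 48.46 m/s; r = 0.114 km = 114.0 m.
a = 20.60 m/s²
20.60 m/s² × (1 g₀ / 9.807 m/s²) = 2.101 g₀

2.10 g₀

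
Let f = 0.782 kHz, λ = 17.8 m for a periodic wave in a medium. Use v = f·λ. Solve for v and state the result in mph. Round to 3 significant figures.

31100 mph

v is given directly by: v = fλ.
f = 0.782 kHz = 782.0 Hz; λ = 17.8 m.
v = 13920 m/s
13920 m/s × (1 mph / 0.4470 m/s) = 31137 mph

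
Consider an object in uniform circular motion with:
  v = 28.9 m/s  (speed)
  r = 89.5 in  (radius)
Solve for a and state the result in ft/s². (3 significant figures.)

1210 ft/s²

a is given directly by: a = v²/r.
v = 28.9 m/s; r = 89.5 in = 2.273 m.
a = 367.4 m/s²
367.4 m/s² × (1 ft/s² / 0.3048 m/s²) = 1205 ft/s²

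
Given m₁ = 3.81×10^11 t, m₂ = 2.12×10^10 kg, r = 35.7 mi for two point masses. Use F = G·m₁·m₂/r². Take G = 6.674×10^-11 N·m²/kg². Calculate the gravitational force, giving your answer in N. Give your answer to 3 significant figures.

1.63×10^5 N

From Newton's law of gravitation: F = Gm₁m₂/r².
m₁ = 3.81×10^11 t = 3.810×10^14 kg; m₂ = 2.12×10^10 kg; r = 35.7 mi = 57454 m; G = 6.674×10^-11 N·m²/kg².
F = 1.633×10^5 N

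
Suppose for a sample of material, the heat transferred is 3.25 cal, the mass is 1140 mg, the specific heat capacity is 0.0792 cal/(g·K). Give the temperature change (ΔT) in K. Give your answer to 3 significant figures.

36.0 K

Rearranging: ΔT = Q/(m·c).
Q = 3.25 cal = 13.60 J; m = 1140 mg = 0.001140 kg; c = 0.0792 cal/(g·K) = 331.4 J/(kg·K).
ΔT = 36.00 K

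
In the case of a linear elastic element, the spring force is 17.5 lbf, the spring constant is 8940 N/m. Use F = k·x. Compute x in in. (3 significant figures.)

0.343 in

Rearranging: x = F/k.
F = 17.5 lbf = 77.84 N; k = 8940 N/m.
x = 0.008707 m
0.008707 m × (1 in / 0.02540 m) = 0.3428 in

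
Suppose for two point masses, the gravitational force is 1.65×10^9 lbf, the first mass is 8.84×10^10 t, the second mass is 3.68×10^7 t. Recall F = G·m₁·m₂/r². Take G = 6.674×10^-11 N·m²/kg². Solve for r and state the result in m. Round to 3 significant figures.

Solving F = G·m₁·m₂/r² for r: r = √(G·m₁m₂/F).
F = 1.65×10^9 lbf = 7.340×10^9 N; m₁ = 8.84×10^10 t = 8.840×10^13 kg; m₂ = 3.68×10^7 t = 3.680×10^10 kg; G = 6.674×10^-11 N·m²/kg².
r = 172.0 m

172 m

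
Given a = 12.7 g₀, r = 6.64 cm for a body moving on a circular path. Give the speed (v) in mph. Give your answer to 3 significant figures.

6.43 mph

Solving a = v²/r for v: v = √(a·r).
a = 12.7 g₀ = 124.5 m/s²; r = 6.64 cm = 0.06640 m.
v = 2.876 m/s
2.876 m/s × (1 mph / 0.4470 m/s) = 6.433 mph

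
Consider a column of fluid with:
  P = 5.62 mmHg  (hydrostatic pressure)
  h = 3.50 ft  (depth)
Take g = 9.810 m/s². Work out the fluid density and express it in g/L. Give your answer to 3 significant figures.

Solving P = ρ·g·h for ρ: ρ = P/(g·h).
P = 5.62 mmHg = 749.3 Pa; h = 3.50 ft = 1.067 m; g = 9.810 m/s².
ρ = 71.60 kg/m³
Since 1 g/L = 1 kg/m³, 71.60 g/L.

71.6 g/L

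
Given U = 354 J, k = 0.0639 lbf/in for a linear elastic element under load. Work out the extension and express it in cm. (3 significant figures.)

795 cm

Solving U = ½k·x² for x: x = √(2U/k).
U = 354 J; k = 0.0639 lbf/in = 11.19 N/m.
x = 7.954 m
7.954 m × (1 cm / 0.01000 m) = 795.4 cm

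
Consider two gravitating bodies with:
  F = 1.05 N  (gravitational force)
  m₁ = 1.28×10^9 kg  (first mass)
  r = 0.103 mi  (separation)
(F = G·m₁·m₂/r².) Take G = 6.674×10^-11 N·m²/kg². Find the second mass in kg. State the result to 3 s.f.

Rearranging: m₂ = F·r²/(G·m₁).
F = 1.05 N; m₁ = 1.28×10^9 kg; r = 0.103 mi = 165.8 m; G = 6.674×10^-11 N·m²/kg².
m₂ = 3.377×10^5 kg

3.38×10^5 kg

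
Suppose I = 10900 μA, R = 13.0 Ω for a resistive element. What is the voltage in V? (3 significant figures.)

0.142 V

Directly: V = IR.
I = 10900 μA = 0.01090 A; R = 13.0 Ω.
V = 0.1417 V  (the unit combination reduces to kg·m²/(A·s³) = V)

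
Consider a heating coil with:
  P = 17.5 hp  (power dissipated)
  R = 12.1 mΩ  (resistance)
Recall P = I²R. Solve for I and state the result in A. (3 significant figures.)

Rearranging P = I²R for I: I = √(P/R).
P = 17.5 hp = 13050 W; R = 12.1 mΩ = 0.01210 Ω.
I = 1039 A

1040 A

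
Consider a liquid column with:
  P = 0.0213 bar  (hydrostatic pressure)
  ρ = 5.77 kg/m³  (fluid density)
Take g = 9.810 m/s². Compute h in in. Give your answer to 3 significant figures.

Rearranging: h = P/(ρ·g).
P = 0.0213 bar = 2130 Pa; ρ = 5.77 kg/m³; g = 9.810 m/s².
h = 37.63 m
37.63 m × (1 in / 0.02540 m) = 1481 in

1480 in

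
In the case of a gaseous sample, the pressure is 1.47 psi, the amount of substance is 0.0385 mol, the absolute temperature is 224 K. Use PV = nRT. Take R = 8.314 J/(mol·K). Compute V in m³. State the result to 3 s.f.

0.00707 m³

Solving PV = nRT for V: V = nRT/P.
P = 1.47 psi = 10135 Pa; n = 0.0385 mol; T = 224 K; R = 8.314 J/(mol·K).
V = 0.007074 m³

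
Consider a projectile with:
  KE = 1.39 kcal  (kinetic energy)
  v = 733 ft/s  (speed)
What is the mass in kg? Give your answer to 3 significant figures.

Solving KE = ½mv² for m: m = 2·KE/v².
KE = 1.39 kcal = 5816 J; v = 733 ft/s = 223.4 m/s.
m = 0.2330 kg

0.233 kg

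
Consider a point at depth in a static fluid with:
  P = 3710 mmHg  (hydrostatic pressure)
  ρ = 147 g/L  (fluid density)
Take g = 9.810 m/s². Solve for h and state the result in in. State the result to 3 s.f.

Rearranging P = ρ·g·h for h: h = P/(ρ·g).
P = 3710 mmHg = 4.946×10^5 Pa; ρ = 147 g/L = 147.0 kg/m³; g = 9.810 m/s².
h = 343.0 m
343.0 m × (1 in / 0.02540 m) = 13504 in

13500 in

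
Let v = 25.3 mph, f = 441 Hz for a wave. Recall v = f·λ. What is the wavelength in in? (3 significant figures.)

Rearranging: λ = v/f.
v = 25.3 mph = 11.31 m/s; f = 441 Hz.
λ = 0.02565 m
0.02565 m × (1 in / 0.02540 m) = 1.010 in

1.01 in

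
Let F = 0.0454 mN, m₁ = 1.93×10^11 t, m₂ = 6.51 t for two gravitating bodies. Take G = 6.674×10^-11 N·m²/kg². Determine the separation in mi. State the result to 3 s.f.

From Newton's law of gravitation: r = √(G·m₁m₂/F).
F = 0.0454 mN = 4.540×10^-5 N; m₁ = 1.93×10^11 t = 1.930×10^14 kg; m₂ = 6.51 t = 6510 kg; G = 6.674×10^-11 N·m²/kg².
r = 1.359×10^6 m
1.359×10^6 m × (1 mi / 1609 m) = 844.5 mi

844 mi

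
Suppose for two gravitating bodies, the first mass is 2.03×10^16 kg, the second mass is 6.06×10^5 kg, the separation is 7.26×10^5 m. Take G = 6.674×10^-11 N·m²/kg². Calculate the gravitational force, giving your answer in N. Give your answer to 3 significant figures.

1.56 N

Directly: F = Gm₁m₂/r².
m₁ = 2.03×10^16 kg; m₂ = 6.06×10^5 kg; r = 7.26×10^5 m; G = 6.674×10^-11 N·m²/kg².
F = 1.558 N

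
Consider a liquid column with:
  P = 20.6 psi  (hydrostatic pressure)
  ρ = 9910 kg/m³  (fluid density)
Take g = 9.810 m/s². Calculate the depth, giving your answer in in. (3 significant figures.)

Rearranging: h = P/(ρ·g).
P = 20.6 psi = 1.420×10^5 Pa; ρ = 9910 kg/m³; g = 9.810 m/s².
h = 1.461 m
1.461 m × (1 in / 0.02540 m) = 57.52 in

57.5 in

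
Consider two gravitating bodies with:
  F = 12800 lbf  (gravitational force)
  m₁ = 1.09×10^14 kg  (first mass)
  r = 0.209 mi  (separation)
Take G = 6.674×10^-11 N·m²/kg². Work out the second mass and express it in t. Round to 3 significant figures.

885 t

From Newton's law of gravitation: m₂ = F·r²/(G·m₁).
F = 12800 lbf = 56937 N; m₁ = 1.09×10^14 kg; r = 0.209 mi = 336.4 m; G = 6.674×10^-11 N·m²/kg².
m₂ = 8.855×10^5 kg
8.855×10^5 kg × (1 t / 1000 kg) = 885.5 t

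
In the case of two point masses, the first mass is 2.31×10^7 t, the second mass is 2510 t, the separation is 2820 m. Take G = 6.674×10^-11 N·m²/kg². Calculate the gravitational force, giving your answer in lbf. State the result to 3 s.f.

From Newton's law of gravitation: F = Gm₁m₂/r².
m₁ = 2.31×10^7 t = 2.310×10^10 kg; m₂ = 2510 t = 2.510×10^6 kg; r = 2820 m; G = 6.674×10^-11 N·m²/kg².
F = 0.4866 N
0.4866 N × (1 lbf / 4.448 N) = 0.1094 lbf

0.109 lbf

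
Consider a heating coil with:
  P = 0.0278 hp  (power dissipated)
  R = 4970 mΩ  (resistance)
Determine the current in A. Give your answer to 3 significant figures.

Rearranging: I = √(P/R).
P = 0.0278 hp = 20.73 W; R = 4970 mΩ = 4.970 Ω.
I = 2.042 A

2.04 A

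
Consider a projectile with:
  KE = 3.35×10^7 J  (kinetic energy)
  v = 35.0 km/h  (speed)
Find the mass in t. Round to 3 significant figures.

Rearranging: m = 2·KE/v².
KE = 3.35×10^7 J; v = 35.0 km/h = 9.722 m/s.
m = 7.088×10^5 kg
7.088×10^5 kg × (1 t / 1000 kg) = 708.8 t

709 t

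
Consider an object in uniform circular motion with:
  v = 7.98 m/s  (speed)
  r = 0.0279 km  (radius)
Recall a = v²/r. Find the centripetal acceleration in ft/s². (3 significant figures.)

7.49 ft/s²

a is given directly by: a = v²/r.
v = 7.98 m/s; r = 0.0279 km = 27.90 m.
a = 2.282 m/s²
2.282 m/s² × (1 ft/s² / 0.3048 m/s²) = 7.488 ft/s²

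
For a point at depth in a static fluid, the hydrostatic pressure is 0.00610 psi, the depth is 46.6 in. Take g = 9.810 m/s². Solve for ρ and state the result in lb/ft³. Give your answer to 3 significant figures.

0.226 lb/ft³

Rearranging: ρ = P/(g·h).
P = 0.00610 psi = 42.06 Pa; h = 46.6 in = 1.184 m; g = 9.810 m/s².
ρ = 3.622 kg/m³
3.622 kg/m³ × (1 lb/ft³ / 16.02 kg/m³) = 0.2261 lb/ft³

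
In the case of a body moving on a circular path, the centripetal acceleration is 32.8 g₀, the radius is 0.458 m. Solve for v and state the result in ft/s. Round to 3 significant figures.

Rearranging a = v²/r for v: v = √(a·r).
a = 32.8 g₀ = 321.7 m/s²; r = 0.458 m.
v = 12.14 m/s
12.14 m/s × (1 ft/s / 0.3048 m/s) = 39.82 ft/s

39.8 ft/s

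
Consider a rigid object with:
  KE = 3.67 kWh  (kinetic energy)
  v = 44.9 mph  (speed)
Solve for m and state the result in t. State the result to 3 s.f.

Rearranging KE = ½mv² for m: m = 2·KE/v².
KE = 3.67 kWh = 1.321×10^7 J; v = 44.9 mph = 20.07 m/s.
m = 65586 kg
65586 kg × (1 t / 1000 kg) = 65.59 t

65.6 t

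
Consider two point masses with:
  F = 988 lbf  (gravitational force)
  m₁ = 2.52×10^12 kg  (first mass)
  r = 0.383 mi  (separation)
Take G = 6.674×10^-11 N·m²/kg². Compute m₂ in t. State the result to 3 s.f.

9930 t

Rearranging: m₂ = F·r²/(G·m₁).
F = 988 lbf = 4395 N; m₁ = 2.52×10^12 kg; r = 0.383 mi = 616.4 m; G = 6.674×10^-11 N·m²/kg².
m₂ = 9.928×10^6 kg
9.928×10^6 kg × (1 t / 1000 kg) = 9928 t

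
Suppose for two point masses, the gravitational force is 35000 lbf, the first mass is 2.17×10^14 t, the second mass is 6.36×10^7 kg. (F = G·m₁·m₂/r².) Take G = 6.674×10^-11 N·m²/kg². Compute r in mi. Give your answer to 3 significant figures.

From Newton's law of gravitation: r = √(G·m₁m₂/F).
F = 35000 lbf = 1.557×10^5 N; m₁ = 2.17×10^14 t = 2.170×10^17 kg; m₂ = 6.36×10^7 kg; G = 6.674×10^-11 N·m²/kg².
r = 76917 m
76917 m × (1 mi / 1609 m) = 47.79 mi

47.8 mi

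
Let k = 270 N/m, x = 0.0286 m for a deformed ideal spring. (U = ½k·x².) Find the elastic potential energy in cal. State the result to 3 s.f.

0.0264 cal

U is given directly by: U = ½kx².
k = 270 N/m; x = 0.0286 m.
U = 0.1104 J  (the unit combination reduces to kg·m²/s² = J)
0.1104 J × (1 cal / 4.184 J) = 0.02639 cal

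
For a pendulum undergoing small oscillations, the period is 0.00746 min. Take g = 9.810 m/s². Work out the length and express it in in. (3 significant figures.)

Rearranging: L = g·(T/2π)².
T = 0.00746 min = 0.4476 s; g = 9.810 m/s².
L = 0.04978 m
0.04978 m × (1 in / 0.02540 m) = 1.960 in

1.96 in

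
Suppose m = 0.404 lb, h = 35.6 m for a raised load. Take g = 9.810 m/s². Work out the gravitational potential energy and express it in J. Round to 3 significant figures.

64.0 J

Directly: PE = mgh.
m = 0.404 lb = 0.1833 kg; h = 35.6 m; g = 9.810 m/s².
PE = 64.00 J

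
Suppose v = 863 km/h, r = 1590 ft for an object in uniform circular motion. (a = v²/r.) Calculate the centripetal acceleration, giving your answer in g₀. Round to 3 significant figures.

12.1 g₀

a is given directly by: a = v²/r.
v = 863 km/h = 239.7 m/s; r = 1590 ft = 484.6 m.
a = 118.6 m/s²
118.6 m/s² × (1 g₀ / 9.807 m/s²) = 12.09 g₀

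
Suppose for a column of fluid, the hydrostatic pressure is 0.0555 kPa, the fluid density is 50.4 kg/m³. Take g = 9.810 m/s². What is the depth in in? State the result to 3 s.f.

4.42 in

Rearranging P = ρ·g·h for h: h = P/(ρ·g).
P = 0.0555 kPa = 55.50 Pa; ρ = 50.4 kg/m³; g = 9.810 m/s².
h = 0.1123 m
0.1123 m × (1 in / 0.02540 m) = 4.419 in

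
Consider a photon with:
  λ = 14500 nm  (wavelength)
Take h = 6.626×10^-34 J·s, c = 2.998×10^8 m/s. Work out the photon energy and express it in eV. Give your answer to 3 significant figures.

0.0855 eV

Directly: E = hc/λ.
λ = 14500 nm = 1.450×10^-5 m; h = 6.626×10^-34 J·s; c = 2.998×10^8 m/s.
E = 1.370×10^-20 J
1.370×10^-20 J × (1 eV / 1.602×10^-19 J) = 0.08551 eV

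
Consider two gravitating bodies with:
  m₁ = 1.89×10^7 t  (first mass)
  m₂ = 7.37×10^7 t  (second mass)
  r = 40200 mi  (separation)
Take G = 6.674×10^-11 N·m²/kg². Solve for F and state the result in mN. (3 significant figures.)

0.0222 mN

From Newton's law of gravitation: F = Gm₁m₂/r².
m₁ = 1.89×10^7 t = 1.890×10^10 kg; m₂ = 7.37×10^7 t = 7.370×10^10 kg; r = 40200 mi = 6.470×10^7 m; G = 6.674×10^-11 N·m²/kg².
F = 2.221×10^-5 N
2.221×10^-5 N × (1 mN / 0.001000 N) = 0.02221 mN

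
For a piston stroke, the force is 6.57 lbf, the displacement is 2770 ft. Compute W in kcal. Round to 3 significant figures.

5.90 kcal

W is given directly by: W = F·d.
F = 6.57 lbf = 29.22 N; d = 2770 ft = 844.3 m.
W = 24674 J  (the unit combination reduces to kg·m²/s² = J)
24674 J × (1 kcal / 4184 J) = 5.897 kcal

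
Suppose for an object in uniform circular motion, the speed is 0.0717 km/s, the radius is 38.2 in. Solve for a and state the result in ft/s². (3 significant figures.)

Directly: a = v²/r.
v = 0.0717 km/s = 71.70 m/s; r = 38.2 in = 0.9703 m.
a = 5298 m/s²
5298 m/s² × (1 ft/s² / 0.3048 m/s²) = 17383 ft/s²

17400 ft/s²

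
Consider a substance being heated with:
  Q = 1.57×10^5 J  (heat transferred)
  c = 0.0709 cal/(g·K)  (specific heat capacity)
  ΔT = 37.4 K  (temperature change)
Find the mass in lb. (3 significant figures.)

31.2 lb

Rearranging: m = Q/(c·ΔT).
Q = 1.57×10^5 J; c = 0.0709 cal/(g·K) = 296.6 J/(kg·K); ΔT = 37.4 K.
m = 14.15 kg
14.15 kg × (1 lb / 0.4536 kg) = 31.20 lb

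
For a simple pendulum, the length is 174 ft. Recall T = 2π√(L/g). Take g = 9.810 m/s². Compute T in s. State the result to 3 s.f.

Directly: T = 2π√(L/g).
L = 174 ft = 53.04 m; g = 9.810 m/s².
T = 14.61 s

14.6 s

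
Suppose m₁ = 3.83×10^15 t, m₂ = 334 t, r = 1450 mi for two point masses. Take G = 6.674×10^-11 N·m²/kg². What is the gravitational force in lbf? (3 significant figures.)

3.52 lbf

From Newton's law of gravitation: F = Gm₁m₂/r².
m₁ = 3.83×10^15 t = 3.830×10^18 kg; m₂ = 334 t = 3.340×10^5 kg; r = 1450 mi = 2.334×10^6 m; G = 6.674×10^-11 N·m²/kg².
F = 15.68 N
15.68 N × (1 lbf / 4.448 N) = 3.525 lbf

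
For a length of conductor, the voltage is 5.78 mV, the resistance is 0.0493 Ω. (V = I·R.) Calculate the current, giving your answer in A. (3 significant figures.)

0.117 A

From Ohm's law: I = V/R.
V = 5.78 mV = 0.005780 V; R = 0.0493 Ω.
I = 0.1172 A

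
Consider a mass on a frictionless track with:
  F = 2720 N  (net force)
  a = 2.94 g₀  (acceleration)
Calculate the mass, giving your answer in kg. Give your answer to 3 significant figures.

94.3 kg

From Newton's second law: m = F/a.
F = 2720 N; a = 2.94 g₀ = 28.83 m/s².
m = 94.34 kg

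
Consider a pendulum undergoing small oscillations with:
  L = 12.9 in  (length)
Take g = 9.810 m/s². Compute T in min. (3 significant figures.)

T is given directly by: T = 2π√(L/g).
L = 12.9 in = 0.3277 m; g = 9.810 m/s².
T = 1.148 s
1.148 s × (1 min / 60.00 s) = 0.01914 min

0.0191 min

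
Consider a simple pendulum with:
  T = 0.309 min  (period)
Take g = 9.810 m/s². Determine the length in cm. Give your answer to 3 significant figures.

Rearranging: L = g·(T/2π)².
T = 0.309 min = 18.54 s; g = 9.810 m/s².
L = 85.41 m
85.41 m × (1 cm / 0.01000 m) = 8541 cm

8540 cm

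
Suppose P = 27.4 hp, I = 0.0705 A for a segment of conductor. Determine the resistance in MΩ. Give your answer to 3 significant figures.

Solving P = I²R for R: R = P/I².
P = 27.4 hp = 20432 W; I = 0.0705 A.
R = 4.111×10^6 Ω
4.111×10^6 Ω × (1 MΩ / 1.000×10^6 Ω) = 4.111 MΩ

4.11 MΩ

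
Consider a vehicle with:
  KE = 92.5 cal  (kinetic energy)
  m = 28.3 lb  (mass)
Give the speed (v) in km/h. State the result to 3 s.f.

Rearranging KE = ½mv² for v: v = √(2·KE/m).
KE = 92.5 cal = 387.0 J; m = 28.3 lb = 12.84 kg.
v = 7.765 m/s
7.765 m/s × (1 km/h / 0.2778 m/s) = 27.95 km/h

28.0 km/h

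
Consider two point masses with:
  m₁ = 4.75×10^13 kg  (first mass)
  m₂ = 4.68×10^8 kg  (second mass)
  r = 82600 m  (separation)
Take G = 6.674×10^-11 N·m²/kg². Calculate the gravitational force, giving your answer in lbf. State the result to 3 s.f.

F is given directly by: F = Gm₁m₂/r².
m₁ = 4.75×10^13 kg; m₂ = 4.68×10^8 kg; r = 82600 m; G = 6.674×10^-11 N·m²/kg².
F = 217.5 N
217.5 N × (1 lbf / 4.448 N) = 48.89 lbf

48.9 lbf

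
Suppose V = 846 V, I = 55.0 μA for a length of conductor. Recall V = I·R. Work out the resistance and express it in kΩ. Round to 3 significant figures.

From Ohm's law: R = V/I.
V = 846 V; I = 55.0 μA = 5.500×10^-5 A.
R = 1.538×10^7 Ω
1.538×10^7 Ω × (1 kΩ / 1000 Ω) = 15382 kΩ

15400 kΩ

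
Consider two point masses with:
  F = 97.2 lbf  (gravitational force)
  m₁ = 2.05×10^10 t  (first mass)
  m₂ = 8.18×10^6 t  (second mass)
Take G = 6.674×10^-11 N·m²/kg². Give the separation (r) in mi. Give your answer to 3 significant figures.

Rearranging: r = √(G·m₁m₂/F).
F = 97.2 lbf = 432.4 N; m₁ = 2.05×10^10 t = 2.050×10^13 kg; m₂ = 8.18×10^6 t = 8.180×10^9 kg; G = 6.674×10^-11 N·m²/kg².
r = 1.609×10^5 m
1.609×10^5 m × (1 mi / 1609 m) = 99.97 mi

100 mi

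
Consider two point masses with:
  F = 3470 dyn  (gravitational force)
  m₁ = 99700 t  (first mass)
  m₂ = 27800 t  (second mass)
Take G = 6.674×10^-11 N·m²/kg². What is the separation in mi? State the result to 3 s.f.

From Newton's law of gravitation: r = √(G·m₁m₂/F).
F = 3470 dyn = 0.03470 N; m₁ = 99700 t = 9.970×10^7 kg; m₂ = 27800 t = 2.780×10^7 kg; G = 6.674×10^-11 N·m²/kg².
r = 2309 m
2309 m × (1 mi / 1609 m) = 1.435 mi

1.43 mi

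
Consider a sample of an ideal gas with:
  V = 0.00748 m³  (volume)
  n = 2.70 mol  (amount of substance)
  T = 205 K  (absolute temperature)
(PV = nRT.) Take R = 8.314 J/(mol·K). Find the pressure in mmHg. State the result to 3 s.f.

4610 mmHg

From the ideal-gas law: P = nRT/V.
V = 0.00748 m³; n = 2.70 mol; T = 205 K; R = 8.314 J/(mol·K).
P = 6.152×10^5 Pa
6.152×10^5 Pa × (1 mmHg / 133.3 Pa) = 4614 mmHg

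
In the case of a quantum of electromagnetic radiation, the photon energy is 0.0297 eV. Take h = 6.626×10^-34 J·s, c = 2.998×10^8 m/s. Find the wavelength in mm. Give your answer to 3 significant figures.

Rearranging: λ = hc/E.
E = 0.0297 eV = 4.758×10^-21 J; h = 6.626×10^-34 J·s; c = 2.998×10^8 m/s.
λ = 4.175×10^-5 m
4.175×10^-5 m × (1 mm / 0.001000 m) = 0.04175 mm

0.0417 mm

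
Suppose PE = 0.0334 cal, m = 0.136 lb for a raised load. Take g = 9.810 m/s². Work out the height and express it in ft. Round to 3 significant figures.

0.758 ft

Solving PE = m·g·h for h: h = PE/(m·g).
PE = 0.0334 cal = 0.1397 J; m = 0.136 lb = 0.06169 kg; g = 9.810 m/s².
h = 0.2309 m
0.2309 m × (1 ft / 0.3048 m) = 0.7576 ft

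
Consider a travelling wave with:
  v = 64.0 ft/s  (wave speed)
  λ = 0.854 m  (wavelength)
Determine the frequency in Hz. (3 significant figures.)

22.8 Hz

Solving v = f·λ for f: f = v/λ.
v = 64.0 ft/s = 19.51 m/s; λ = 0.854 m.
f = 22.84 Hz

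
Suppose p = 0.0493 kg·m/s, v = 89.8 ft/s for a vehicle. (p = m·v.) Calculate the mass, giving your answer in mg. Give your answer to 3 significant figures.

1800 mg

Rearranging: m = p/v.
p = 0.0493 kg·m/s; v = 89.8 ft/s = 27.37 m/s.
m = 0.001801 kg
0.001801 kg × (1 mg / 1.000×10^-6 kg) = 1801 mg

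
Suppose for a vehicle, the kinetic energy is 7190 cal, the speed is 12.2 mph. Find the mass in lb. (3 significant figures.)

Rearranging: m = 2·KE/v².
KE = 7190 cal = 30083 J; v = 12.2 mph = 5.454 m/s.
m = 2023 kg
2023 kg × (1 lb / 0.4536 kg) = 4459 lb

4460 lb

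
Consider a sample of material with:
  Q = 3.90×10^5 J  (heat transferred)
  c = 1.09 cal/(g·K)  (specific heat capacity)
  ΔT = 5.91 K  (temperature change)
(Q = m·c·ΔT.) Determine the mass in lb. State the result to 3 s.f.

Rearranging Q = m·c·ΔT for m: m = Q/(c·ΔT).
Q = 3.90×10^5 J; c = 1.09 cal/(g·K) = 4561 J/(kg·K); ΔT = 5.91 K.
m = 14.47 kg
14.47 kg × (1 lb / 0.4536 kg) = 31.90 lb

31.9 lb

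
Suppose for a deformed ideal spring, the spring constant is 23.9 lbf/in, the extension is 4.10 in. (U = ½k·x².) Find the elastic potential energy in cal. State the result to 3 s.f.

5.42 cal

Directly: U = ½kx².
k = 23.9 lbf/in = 4186 N/m; x = 4.10 in = 0.1041 m.
U = 22.70 J
22.70 J × (1 cal / 4.184 J) = 5.425 cal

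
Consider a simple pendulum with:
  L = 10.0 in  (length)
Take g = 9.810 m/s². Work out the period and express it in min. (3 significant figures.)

T is given directly by: T = 2π√(L/g).
L = 10.0 in = 0.2540 m; g = 9.810 m/s².
T = 1.011 s
1.011 s × (1 min / 60.00 s) = 0.01685 min

0.0169 min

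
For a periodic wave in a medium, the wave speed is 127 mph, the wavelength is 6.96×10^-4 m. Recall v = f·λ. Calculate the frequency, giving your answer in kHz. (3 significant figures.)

Rearranging: f = v/λ.
v = 127 mph = 56.77 m/s; λ = 6.96×10^-4 m.
f = 81572 Hz
81572 Hz × (1 kHz / 1000 Hz) = 81.57 kHz

81.6 kHz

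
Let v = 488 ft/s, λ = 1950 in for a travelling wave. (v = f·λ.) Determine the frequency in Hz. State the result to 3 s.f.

Solving v = f·λ for f: f = v/λ.
v = 488 ft/s = 148.7 m/s; λ = 1950 in = 49.53 m.
f = 3.003 Hz

3.00 Hz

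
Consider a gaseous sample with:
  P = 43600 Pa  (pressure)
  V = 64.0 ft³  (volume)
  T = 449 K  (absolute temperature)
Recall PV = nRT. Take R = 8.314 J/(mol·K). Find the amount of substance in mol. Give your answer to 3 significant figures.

From the ideal-gas law: n = PV/(RT).
P = 43600 Pa; V = 64.0 ft³ = 1.812 m³; T = 449 K; R = 8.314 J/(mol·K).
n = 21.17 mol

21.2 mol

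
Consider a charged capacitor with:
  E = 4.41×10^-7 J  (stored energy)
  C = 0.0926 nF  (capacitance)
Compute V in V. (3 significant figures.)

Rearranging: V = √(2E/C).
E = 4.41×10^-7 J; C = 0.0926 nF = 9.260×10^-11 F.
V = 97.60 V  (the unit combination reduces to kg·m²/(A·s³) = V)

97.6 V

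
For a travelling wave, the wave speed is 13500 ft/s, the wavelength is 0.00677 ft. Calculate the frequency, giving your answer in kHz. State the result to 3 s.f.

1990 kHz

Rearranging: f = v/λ.
v = 13500 ft/s = 4115 m/s; λ = 0.00677 ft = 0.002063 m.
f = 1.994×10^6 Hz
1.994×10^6 Hz × (1 kHz / 1000 Hz) = 1994 kHz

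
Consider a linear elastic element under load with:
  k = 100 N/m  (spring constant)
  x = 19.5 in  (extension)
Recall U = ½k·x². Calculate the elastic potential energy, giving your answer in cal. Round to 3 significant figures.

Directly: U = ½kx².
k = 100 N/m; x = 19.5 in = 0.4953 m.
U = 12.27 J  (the unit combination reduces to kg·m²/s² = J)
12.27 J × (1 cal / 4.184 J) = 2.932 cal

2.93 cal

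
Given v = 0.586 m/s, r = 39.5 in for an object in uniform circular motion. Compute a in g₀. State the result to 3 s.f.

a is given directly by: a = v²/r.
v = 0.586 m/s; r = 39.5 in = 1.003 m.
a = 0.3423 m/s²
0.3423 m/s² × (1 g₀ / 9.807 m/s²) = 0.03490 g₀

0.0349 g₀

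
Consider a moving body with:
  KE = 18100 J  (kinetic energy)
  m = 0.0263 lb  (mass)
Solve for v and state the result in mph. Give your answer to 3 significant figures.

Solving KE = ½mv² for v: v = √(2·KE/m).
KE = 18100 J; m = 0.0263 lb = 0.01193 kg.
v = 1742 m/s
1742 m/s × (1 mph / 0.4470 m/s) = 3897 mph

3900 mph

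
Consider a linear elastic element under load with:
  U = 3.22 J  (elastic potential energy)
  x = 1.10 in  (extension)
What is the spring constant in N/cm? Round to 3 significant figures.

Solving U = ½k·x² for k: k = 2U/x².
U = 3.22 J; x = 1.10 in = 0.02794 m.
k = 8250 N/m
8250 N/m × (1 N/cm / 100.0 N/m) = 82.50 N/cm

82.5 N/cm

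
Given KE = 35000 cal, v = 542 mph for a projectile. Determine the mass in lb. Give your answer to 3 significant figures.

Rearranging KE = ½mv² for m: m = 2·KE/v².
KE = 35000 cal = 1.464×10^5 J; v = 542 mph = 242.3 m/s.
m = 4.989 kg
4.989 kg × (1 lb / 0.4536 kg) = 11.00 lb

11.0 lb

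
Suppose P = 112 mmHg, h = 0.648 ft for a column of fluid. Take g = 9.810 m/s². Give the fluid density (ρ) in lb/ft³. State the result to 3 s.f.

Solving P = ρ·g·h for ρ: ρ = P/(g·h).
P = 112 mmHg = 14932 Pa; h = 0.648 ft = 0.1975 m; g = 9.810 m/s².
ρ = 7707 kg/m³
7707 kg/m³ × (1 lb/ft³ / 16.02 kg/m³) = 481.1 lb/ft³

481 lb/ft³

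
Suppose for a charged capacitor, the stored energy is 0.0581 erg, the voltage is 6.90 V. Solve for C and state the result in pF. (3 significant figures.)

244 pF

Solving E = ½C·V² for C: C = 2E/V².
E = 0.0581 erg = 5.810×10^-9 J; V = 6.90 V.
C = 2.441×10^-10 F
2.441×10^-10 F × (1 pF / 1.000×10^-12 F) = 244.1 pF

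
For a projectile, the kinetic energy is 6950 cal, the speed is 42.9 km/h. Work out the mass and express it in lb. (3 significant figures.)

Rearranging KE = ½mv² for m: m = 2·KE/v².
KE = 6950 cal = 29079 J; v = 42.9 km/h = 11.92 m/s.
m = 409.5 kg
409.5 kg × (1 lb / 0.4536 kg) = 902.9 lb

903 lb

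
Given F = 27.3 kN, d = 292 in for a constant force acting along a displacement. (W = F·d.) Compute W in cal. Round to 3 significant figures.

W is given directly by: W = F·d.
F = 27.3 kN = 27300 N; d = 292 in = 7.417 m.
W = 2.025×10^5 J
2.025×10^5 J × (1 cal / 4.184 J) = 48394 cal

48400 cal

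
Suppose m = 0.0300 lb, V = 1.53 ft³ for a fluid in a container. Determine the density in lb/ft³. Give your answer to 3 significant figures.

0.0196 lb/ft³

ρ is given directly by: ρ = m/V.
m = 0.0300 lb = 0.01361 kg; V = 1.53 ft³ = 0.04332 m³.
ρ = 0.3141 kg/m³
0.3141 kg/m³ × (1 lb/ft³ / 16.02 kg/m³) = 0.01961 lb/ft³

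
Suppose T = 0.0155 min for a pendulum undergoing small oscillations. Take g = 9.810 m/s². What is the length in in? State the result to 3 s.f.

Rearranging: L = g·(T/2π)².
T = 0.0155 min = 0.9300 s; g = 9.810 m/s².
L = 0.2149 m
0.2149 m × (1 in / 0.02540 m) = 8.461 in

8.46 in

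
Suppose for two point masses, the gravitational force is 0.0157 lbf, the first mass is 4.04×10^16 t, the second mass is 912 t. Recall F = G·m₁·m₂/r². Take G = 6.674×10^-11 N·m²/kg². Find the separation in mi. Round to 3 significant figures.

1.17×10^5 mi

From Newton's law of gravitation: r = √(G·m₁m₂/F).
F = 0.0157 lbf = 0.06984 N; m₁ = 4.04×10^16 t = 4.040×10^19 kg; m₂ = 912 t = 9.120×10^5 kg; G = 6.674×10^-11 N·m²/kg².
r = 1.876×10^8 m
1.876×10^8 m × (1 mi / 1609 m) = 1.166×10^5 mi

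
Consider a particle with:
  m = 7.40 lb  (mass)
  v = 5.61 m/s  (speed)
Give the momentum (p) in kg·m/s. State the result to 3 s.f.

Directly: p = mv.
m = 7.40 lb = 3.357 kg; v = 5.61 m/s.
p = 18.83 kg·m/s

18.8 kg·m/s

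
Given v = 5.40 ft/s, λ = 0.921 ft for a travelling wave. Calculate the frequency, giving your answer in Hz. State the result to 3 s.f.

5.86 Hz

Rearranging v = f·λ for f: f = v/λ.
v = 5.40 ft/s = 1.646 m/s; λ = 0.921 ft = 0.2807 m.
f = 5.863 Hz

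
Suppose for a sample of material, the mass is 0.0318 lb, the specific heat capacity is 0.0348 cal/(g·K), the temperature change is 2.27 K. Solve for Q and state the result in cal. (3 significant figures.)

1.14 cal

Q is given directly by: Q = mcΔT.
m = 0.0318 lb = 0.01442 kg; c = 0.0348 cal/(g·K) = 145.6 J/(kg·K); ΔT = 2.27 K.
Q = 4.767 J  (the unit combination reduces to kg·m²/s² = J)
4.767 J × (1 cal / 4.184 J) = 1.139 cal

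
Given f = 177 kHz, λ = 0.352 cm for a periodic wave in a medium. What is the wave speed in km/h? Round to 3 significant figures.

2240 km/h

v is given directly by: v = fλ.
f = 177 kHz = 1.770×10^5 Hz; λ = 0.352 cm = 0.003520 m.
v = 623.0 m/s
623.0 m/s × (1 km/h / 0.2778 m/s) = 2243 km/h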